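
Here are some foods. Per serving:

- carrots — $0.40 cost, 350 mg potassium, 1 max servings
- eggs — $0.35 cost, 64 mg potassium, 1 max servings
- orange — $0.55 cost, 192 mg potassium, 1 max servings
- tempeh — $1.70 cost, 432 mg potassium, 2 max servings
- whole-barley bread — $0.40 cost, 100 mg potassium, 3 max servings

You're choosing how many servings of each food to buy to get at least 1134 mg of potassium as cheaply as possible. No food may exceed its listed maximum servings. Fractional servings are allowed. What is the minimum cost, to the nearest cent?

Cost per mg of potassium: carrots $0.0011, orange $0.0029, tempeh $0.0039, whole-barley bread $0.0040, eggs $0.0055.
Take 1 serving of carrots: +350.0 mg potassium for $0.40 (total $0.40, still need 784.0 mg).
Take 1 serving of orange: +192.0 mg potassium for $0.55 (total $0.95, still need 592.0 mg).
Take 1.37 servings of tempeh: +592.0 mg potassium for $2.33 (total $3.28, still need 0.0 mg).
Greedy by cheapest-per-mg is optimal for a single linear constraint, so the minimum cost is $3.28.

$3.28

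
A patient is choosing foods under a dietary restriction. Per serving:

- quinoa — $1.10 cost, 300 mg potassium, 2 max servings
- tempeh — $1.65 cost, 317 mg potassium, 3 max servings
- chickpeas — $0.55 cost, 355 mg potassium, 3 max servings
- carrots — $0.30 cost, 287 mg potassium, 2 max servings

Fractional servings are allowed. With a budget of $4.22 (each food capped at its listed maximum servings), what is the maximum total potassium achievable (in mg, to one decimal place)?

Potassium per dollar: carrots 956.7, chickpeas 645.5, quinoa 272.7, tempeh 192.1.
Take 2 servings of carrots: spends $0.60, +574.0 mg potassium (running total 574.0 mg).
Take 3 servings of chickpeas: spends $1.65, +1065.0 mg potassium (running total 1639.0 mg).
Take 1.791 servings of quinoa: spends $1.97, +537.3 mg potassium (running total 2176.3 mg).
Filling greedily by potassium-per-dollar is optimal for one linear limit, giving 2176.3 mg.

2176.3 mg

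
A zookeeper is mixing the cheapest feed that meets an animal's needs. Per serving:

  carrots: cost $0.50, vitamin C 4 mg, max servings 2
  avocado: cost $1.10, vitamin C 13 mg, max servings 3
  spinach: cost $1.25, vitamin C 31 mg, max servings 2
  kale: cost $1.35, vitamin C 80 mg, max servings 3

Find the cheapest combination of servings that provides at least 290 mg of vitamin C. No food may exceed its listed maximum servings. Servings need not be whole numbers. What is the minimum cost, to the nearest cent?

Cost per mg of vitamin C: kale $0.0169, spinach $0.0403, avocado $0.0846, carrots $0.1250.
Take 3 servings of kale: +240.0 mg vitamin C for $4.05 (total $4.05, still need 50.0 mg).
Take 1.613 servings of spinach: +50.0 mg vitamin C for $2.02 (total $6.07, still need 0.0 mg).
Filling from the cheapest source first is optimal under one linear minimum: $6.07.

$6.07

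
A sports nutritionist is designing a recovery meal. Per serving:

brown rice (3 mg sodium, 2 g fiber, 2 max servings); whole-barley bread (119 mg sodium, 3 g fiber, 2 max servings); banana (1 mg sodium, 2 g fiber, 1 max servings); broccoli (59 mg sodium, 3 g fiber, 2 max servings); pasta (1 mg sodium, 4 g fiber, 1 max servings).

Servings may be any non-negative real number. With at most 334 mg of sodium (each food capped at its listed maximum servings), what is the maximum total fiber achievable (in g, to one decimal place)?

21.2 g

Fiber per mg sodium: pasta 4, banana 2, brown rice 0.6667, broccoli 0.05085, whole-barley bread 0.02521.
Take 1 serving of pasta: uses 1 mg sodium, +4.0 g fiber (running total 4.0 g).
Take 1 serving of banana: uses 1 mg sodium, +2.0 g fiber (running total 6.0 g).
Take 2 servings of brown rice: uses 6 mg sodium, +4.0 g fiber (running total 10.0 g).
Take 2 servings of broccoli: uses 118 mg sodium, +6.0 g fiber (running total 16.0 g).
Take 1.748 servings of whole-barley bread: uses 208 mg sodium, +5.2 g fiber (running total 21.2 g).
Greedy by best ratio exhausts the sodium allowance optimally: 21.2 g.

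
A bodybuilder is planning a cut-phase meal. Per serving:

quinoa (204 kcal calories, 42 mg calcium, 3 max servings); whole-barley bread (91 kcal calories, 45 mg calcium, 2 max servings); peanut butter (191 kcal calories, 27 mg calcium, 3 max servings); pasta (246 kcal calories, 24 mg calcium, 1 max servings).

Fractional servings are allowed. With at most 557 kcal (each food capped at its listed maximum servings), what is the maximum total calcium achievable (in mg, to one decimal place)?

167.2 mg

Calcium per kcal: whole-barley bread 0.4945, quinoa 0.2059, peanut butter 0.1414, pasta 0.09756.
Take 2 servings of whole-barley bread: uses 182 kcal, +90.0 mg calcium (running total 90.0 mg).
Take 1.838 servings of quinoa: uses 375 kcal, +77.2 mg calcium (running total 167.2 mg).
Greedy by best ratio exhausts the calories allowance optimally: 167.2 mg.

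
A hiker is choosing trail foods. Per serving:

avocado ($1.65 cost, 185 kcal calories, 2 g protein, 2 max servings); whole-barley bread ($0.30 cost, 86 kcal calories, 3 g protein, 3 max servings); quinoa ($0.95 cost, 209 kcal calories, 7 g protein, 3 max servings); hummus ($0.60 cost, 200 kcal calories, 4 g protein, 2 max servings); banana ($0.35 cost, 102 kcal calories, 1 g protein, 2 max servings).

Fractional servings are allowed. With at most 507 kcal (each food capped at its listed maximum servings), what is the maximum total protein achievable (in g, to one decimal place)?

Protein per kcal: whole-barley bread 0.03488, quinoa 0.03349, hummus 0.02, avocado 0.01081, banana 0.009804.
Take 3 servings of whole-barley bread: uses 258 kcal, +9.0 g protein (running total 9.0 g).
Take 1.191 servings of quinoa: uses 249 kcal, +8.3 g protein (running total 17.3 g).
Filling greedily by protein-per-kcal is optimal for one linear limit, giving 17.3 g.

17.3 g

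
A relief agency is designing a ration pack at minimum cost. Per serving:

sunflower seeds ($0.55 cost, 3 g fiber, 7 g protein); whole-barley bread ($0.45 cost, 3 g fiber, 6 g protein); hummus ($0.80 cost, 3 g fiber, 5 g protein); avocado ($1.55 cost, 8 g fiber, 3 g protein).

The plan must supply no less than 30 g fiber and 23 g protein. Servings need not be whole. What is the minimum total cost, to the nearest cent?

$4.50

sunflower seeds only: max(30/3, 23/7) = 10 servings → $5.50.
whole-barley bread only: max(30/3, 23/6) = 10 servings → $4.50.
hummus only: max(30/3, 23/5) = 10 servings → $8.00.
avocado only: max(30/8, 23/3) = 7.667 servings → $11.88.
sunflower seeds + whole-barley bread: intersection lies outside the first quadrant.
sunflower seeds + hummus with both targets exact would need a negative amount; discard.
sunflower seeds + avocado with both tight: 2 servings and 3 servings → $5.75.
whole-barley bread + hummus: intersection lies outside the first quadrant.
whole-barley bread + avocado with both tight: 2.41 servings and 2.846 servings → $5.50.
hummus + avocado with both tight: 3.032 servings and 2.613 servings → $6.48.
So the least-cost plan costs $4.50.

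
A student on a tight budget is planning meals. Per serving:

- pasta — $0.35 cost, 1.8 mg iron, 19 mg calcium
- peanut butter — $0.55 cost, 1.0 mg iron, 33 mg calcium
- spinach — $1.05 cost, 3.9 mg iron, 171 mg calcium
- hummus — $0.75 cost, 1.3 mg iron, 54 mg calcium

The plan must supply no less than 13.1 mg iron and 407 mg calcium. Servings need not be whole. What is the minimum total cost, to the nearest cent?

With two linear requirements the optimum uses one or two foods; enumerate the corners.
pasta only: max(13.1/1.8, 407/19) = 21.42 servings → $7.50.
peanut butter only: max(13.1/1.0, 407/33) = 13.1 servings → $7.21.
spinach only: max(13.1/3.9, 407/171) = 3.359 servings → $3.53.
hummus only: max(13.1/1.3, 407/54) = 10.08 servings → $7.56.
pasta + peanut butter with both tight: 0.6262 servings and 11.97 servings → $6.80.
pasta + spinach with both tight: 2.793 servings and 2.07 servings → $3.15.
pasta + hummus with both tight: 2.459 servings and 6.672 servings → $5.86.
peanut butter + spinach: intersection lies outside the first quadrant.
peanut butter + hummus with both targets exact would need a negative amount; discard.
spinach + hummus: the both-tight solution has a negative serving — not a feasible corner.
Cheapest feasible corner: $3.15.

$3.15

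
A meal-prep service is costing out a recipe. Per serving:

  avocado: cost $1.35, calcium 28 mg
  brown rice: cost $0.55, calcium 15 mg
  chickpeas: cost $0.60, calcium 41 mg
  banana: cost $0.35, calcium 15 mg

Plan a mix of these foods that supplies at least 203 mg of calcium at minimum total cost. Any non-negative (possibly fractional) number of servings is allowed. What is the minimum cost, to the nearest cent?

Cost per mg of calcium: chickpeas $0.0146, banana $0.0233, brown rice $0.0367, avocado $0.0482.
With no serving limits, use only chickpeas: 203 mg / 41 mg = 4.951 servings × $0.60 = $2.97.

$2.97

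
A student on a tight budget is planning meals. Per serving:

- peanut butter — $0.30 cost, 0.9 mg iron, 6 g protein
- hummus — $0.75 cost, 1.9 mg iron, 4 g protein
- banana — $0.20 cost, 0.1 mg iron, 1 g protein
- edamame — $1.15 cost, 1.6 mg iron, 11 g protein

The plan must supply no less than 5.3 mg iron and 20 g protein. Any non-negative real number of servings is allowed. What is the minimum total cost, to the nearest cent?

Two binding constraints pin down two serving amounts, so the optimal mix uses at most two foods. The candidates are each food alone (scaled to the tighter of iron/protein) and each pair with both constraints tight.
peanut butter only: max(5.3/0.9, 20/6) = 5.889 servings → $1.77.
hummus only: max(5.3/1.9, 20/4) = 5 servings → $3.75.
banana only: max(5.3/0.1, 20/1) = 53 servings → $10.60.
edamame only: max(5.3/1.6, 20/11) = 3.312 servings → $3.81.
peanut butter + hummus with both tight: 2.154 servings and 1.769 servings → $1.97.
peanut butter + banana: intersection lies outside the first quadrant.
peanut butter + edamame: the both-tight solution has a negative serving — not a feasible corner.
hummus + banana with both tight: 2.2 servings and 11.2 servings → $3.89.
hummus + edamame with both tight: 1.814 servings and 1.159 servings → $2.69.
banana + edamame with both targets exact would need a negative amount; discard.
So the least-cost plan costs $1.77.

$1.77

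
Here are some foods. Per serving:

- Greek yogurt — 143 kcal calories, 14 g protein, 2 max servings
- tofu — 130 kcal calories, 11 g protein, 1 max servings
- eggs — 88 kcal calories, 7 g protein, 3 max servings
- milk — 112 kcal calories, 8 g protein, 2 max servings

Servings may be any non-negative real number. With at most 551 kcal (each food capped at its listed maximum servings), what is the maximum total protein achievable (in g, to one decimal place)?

Protein per kcal: Greek yogurt 0.0979, tofu 0.08462, eggs 0.07955, milk 0.07143.
Take 2 servings of Greek yogurt: uses 286 kcal, +28.0 g protein (running total 28.0 g).
Take 1 serving of tofu: uses 130 kcal, +11.0 g protein (running total 39.0 g).
Take 1.534 servings of eggs: uses 135 kcal, +10.7 g protein (running total 49.7 g).
Greedy by best ratio exhausts the calories allowance optimally: 49.7 g.

49.7 g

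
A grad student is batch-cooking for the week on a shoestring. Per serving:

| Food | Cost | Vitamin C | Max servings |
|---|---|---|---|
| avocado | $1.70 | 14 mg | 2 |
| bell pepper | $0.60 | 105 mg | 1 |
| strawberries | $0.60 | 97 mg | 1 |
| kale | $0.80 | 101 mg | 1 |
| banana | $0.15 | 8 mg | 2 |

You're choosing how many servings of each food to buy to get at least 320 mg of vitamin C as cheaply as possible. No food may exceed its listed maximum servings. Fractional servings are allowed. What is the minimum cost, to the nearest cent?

$2.42

Cost per mg of vitamin C: bell pepper $0.0057, strawberries $0.0062, kale $0.0079, banana $0.0187, avocado $0.1214.
Take 1 serving of bell pepper: +105.0 mg vitamin C for $0.60 (total $0.60, still need 215.0 mg).
Take 1 serving of strawberries: +97.0 mg vitamin C for $0.60 (total $1.20, still need 118.0 mg).
Take 1 serving of kale: +101.0 mg vitamin C for $0.80 (total $2.00, still need 17.0 mg).
Take 2 servings of banana: +16.0 mg vitamin C for $0.30 (total $2.30, still need 1.0 mg).
Take 0.07143 servings of avocado: +1.0 mg vitamin C for $0.12 (total $2.42, still need 0.0 mg).
Greedy by cheapest-per-mg is optimal for a single linear constraint, so the minimum cost is $2.42.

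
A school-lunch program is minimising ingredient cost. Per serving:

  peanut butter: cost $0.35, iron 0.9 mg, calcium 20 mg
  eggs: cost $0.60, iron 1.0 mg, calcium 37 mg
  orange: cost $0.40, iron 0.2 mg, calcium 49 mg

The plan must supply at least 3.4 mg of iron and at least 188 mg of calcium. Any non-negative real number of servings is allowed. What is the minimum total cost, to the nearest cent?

$2.14

With two linear requirements the optimum uses one or two foods; enumerate the corners.
peanut butter only: max(3.4/0.9, 188/20) = 9.4 servings → $3.29.
eggs only: max(3.4/1.0, 188/37) = 5.081 servings → $3.05.
orange only: max(3.4/0.2, 188/49) = 17 servings → $6.80.
peanut butter + eggs: intersection lies outside the first quadrant.
peanut butter + orange with both tight: 3.217 servings and 2.524 servings → $2.14.
eggs + orange with both tight: 3.101 servings and 1.495 servings → $2.46.
Cheapest feasible corner: $2.14.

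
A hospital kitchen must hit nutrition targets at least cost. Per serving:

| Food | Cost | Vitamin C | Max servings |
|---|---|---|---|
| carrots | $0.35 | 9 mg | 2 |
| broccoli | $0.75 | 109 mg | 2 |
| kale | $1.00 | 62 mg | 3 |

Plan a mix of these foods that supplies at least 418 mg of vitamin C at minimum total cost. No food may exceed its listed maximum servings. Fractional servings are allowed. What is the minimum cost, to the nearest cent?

Cost per mg of vitamin C: broccoli $0.0069, kale $0.0161, carrots $0.0389.
Take 2 servings of broccoli: +218.0 mg vitamin C for $1.50 (total $1.50, still need 200.0 mg).
Take 3 servings of kale: +186.0 mg vitamin C for $3.00 (total $4.50, still need 14.0 mg).
Take 1.556 servings of carrots: +14.0 mg vitamin C for $0.54 (total $5.04, still need 0.0 mg).
Filling from the cheapest source first is optimal under one linear minimum: $5.04.

$5.04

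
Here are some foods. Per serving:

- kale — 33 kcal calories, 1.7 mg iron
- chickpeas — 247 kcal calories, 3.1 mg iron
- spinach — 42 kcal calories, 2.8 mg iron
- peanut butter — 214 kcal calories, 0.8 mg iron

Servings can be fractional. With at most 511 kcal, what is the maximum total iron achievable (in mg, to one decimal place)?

Iron per kcal: spinach 0.06667, kale 0.05152, chickpeas 0.01255, peanut butter 0.003738.
With no serving limits, spend the whole calories allowance on spinach: 511 kcal / 42 kcal × 2.8 mg = 34.1 mg.

34.1 mg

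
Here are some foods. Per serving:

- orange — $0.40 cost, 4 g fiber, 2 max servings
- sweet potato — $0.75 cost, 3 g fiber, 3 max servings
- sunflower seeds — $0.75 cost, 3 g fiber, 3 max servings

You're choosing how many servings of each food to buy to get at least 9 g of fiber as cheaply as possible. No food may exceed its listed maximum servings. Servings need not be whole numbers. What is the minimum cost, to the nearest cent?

Cost per g of fiber: orange $0.1000, sweet potato $0.2500, sunflower seeds $0.2500.
Take 2 servings of orange: +8.0 g fiber for $0.80 (total $0.80, still need 1.0 g).
Take 0.3333 servings of sweet potato: +1.0 g fiber for $0.25 (total $1.05, still need 0.0 g).
Greedy by cheapest-per-g is optimal for a single linear constraint, so the minimum cost is $1.05.

$1.05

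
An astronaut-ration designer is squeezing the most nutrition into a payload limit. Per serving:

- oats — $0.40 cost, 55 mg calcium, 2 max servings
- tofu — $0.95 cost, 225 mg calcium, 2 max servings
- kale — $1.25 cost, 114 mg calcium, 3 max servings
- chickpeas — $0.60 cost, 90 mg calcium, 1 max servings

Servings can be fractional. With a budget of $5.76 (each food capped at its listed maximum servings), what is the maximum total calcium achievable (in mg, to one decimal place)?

874.4 mg

Calcium per dollar: tofu 236.8, chickpeas 150, oats 137.5, kale 91.2.
Take 2 servings of tofu: spends $1.90, +450.0 mg calcium (running total 450.0 mg).
Take 1 serving of chickpeas: spends $0.60, +90.0 mg calcium (running total 540.0 mg).
Take 2 servings of oats: spends $0.80, +110.0 mg calcium (running total 650.0 mg).
Take 1.968 servings of kale: spends $2.46, +224.4 mg calcium (running total 874.4 mg).
Filling greedily by calcium-per-dollar is optimal for one linear limit, giving 874.4 mg.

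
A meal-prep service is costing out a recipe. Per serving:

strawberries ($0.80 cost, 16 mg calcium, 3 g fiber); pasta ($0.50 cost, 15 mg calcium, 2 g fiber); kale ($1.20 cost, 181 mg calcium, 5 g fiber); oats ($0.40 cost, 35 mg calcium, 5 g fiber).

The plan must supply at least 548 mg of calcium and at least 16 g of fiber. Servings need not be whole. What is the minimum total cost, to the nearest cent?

$3.67

With two linear requirements the optimum uses one or two foods; enumerate the corners.
strawberries only: max(548/16, 16/3) = 34.25 servings → $27.40.
pasta only: max(548/15, 16/2) = 36.53 servings → $18.27.
kale only: max(548/181, 16/5) = 3.2 servings → $3.84.
oats only: max(548/35, 16/5) = 15.66 servings → $6.26.
strawberries + pasta: the both-tight solution has a negative serving — not a feasible corner.
strawberries + kale with both tight: 0.3369 servings and 2.998 servings → $3.87.
strawberries + oats: intersection lies outside the first quadrant.
pasta + kale with both tight: 0.5436 servings and 2.983 servings → $3.85.
pasta + oats: intersection lies outside the first quadrant.
kale + oats with both tight: 2.986 servings and 0.2137 servings → $3.67.
Cheapest feasible corner: $3.67.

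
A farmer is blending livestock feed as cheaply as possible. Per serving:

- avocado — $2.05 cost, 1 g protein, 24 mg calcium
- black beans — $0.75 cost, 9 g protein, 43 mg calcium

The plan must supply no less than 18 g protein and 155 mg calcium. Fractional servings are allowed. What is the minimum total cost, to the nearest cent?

$2.70

At the optimum either one food covers both requirements or two foods hit both targets exactly; no other combination can be cheaper.
avocado only: max(18/1, 155/24) = 18 servings → $36.90.
black beans only: max(18/9, 155/43) = 3.605 servings → $2.70.
avocado + black beans with both tight: 3.59 servings and 1.601 servings → $8.56.
The minimum over all feasible corners is $2.70.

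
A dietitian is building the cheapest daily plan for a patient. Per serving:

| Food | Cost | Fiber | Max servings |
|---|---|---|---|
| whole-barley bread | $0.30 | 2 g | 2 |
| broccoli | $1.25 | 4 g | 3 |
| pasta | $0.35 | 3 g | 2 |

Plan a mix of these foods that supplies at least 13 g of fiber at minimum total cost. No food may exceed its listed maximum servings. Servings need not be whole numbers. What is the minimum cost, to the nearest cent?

$2.24

Cost per g of fiber: pasta $0.1167, whole-barley bread $0.1500, broccoli $0.3125.
Take 2 servings of pasta: +6.0 g fiber for $0.70 (total $0.70, still need 7.0 g).
Take 2 servings of whole-barley bread: +4.0 g fiber for $0.60 (total $1.30, still need 3.0 g).
Take 0.75 servings of broccoli: +3.0 g fiber for $0.94 (total $2.24, still need 0.0 g).
Filling from the cheapest source first is optimal under one linear minimum: $2.24.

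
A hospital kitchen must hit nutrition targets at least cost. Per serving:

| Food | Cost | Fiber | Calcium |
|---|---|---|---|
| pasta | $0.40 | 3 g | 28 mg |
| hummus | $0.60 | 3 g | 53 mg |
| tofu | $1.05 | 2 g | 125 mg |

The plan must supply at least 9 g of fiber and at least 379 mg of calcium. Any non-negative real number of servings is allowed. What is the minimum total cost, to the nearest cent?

For a min-cost LP with two ≥-constraints, a basic feasible solution has at most two positive variables.
pasta only: max(9/3, 379/28) = 13.54 servings → $5.41.
hummus only: max(9/3, 379/53) = 7.151 servings → $4.29.
tofu only: max(9/2, 379/125) = 4.5 servings → $4.72.
pasta + hummus: the both-tight solution has a negative serving — not a feasible corner.
pasta + tofu with both tight: 1.15 servings and 2.774 servings → $3.37.
hummus + tofu with both tight: 1.364 servings and 2.454 servings → $3.39.
Cheapest feasible corner: $3.37.

$3.37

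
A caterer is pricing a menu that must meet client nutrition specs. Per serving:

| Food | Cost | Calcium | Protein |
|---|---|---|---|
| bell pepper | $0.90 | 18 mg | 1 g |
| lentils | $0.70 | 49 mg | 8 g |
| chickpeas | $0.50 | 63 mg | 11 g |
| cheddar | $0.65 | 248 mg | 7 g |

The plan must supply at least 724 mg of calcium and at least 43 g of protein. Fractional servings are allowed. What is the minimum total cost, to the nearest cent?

$2.72

This is a tiny linear program; its minimum lies at a vertex of the feasible set. List the vertices and price them.
bell pepper only: max(724/18, 43/1) = 43 servings → $38.70.
lentils only: max(724/49, 43/8) = 14.78 servings → $10.34.
chickpeas only: max(724/63, 43/11) = 11.49 servings → $5.75.
cheddar only: max(724/248, 43/7) = 6.143 servings → $3.99.
bell pepper + lentils with both tight: 38.79 servings and 0.5263 servings → $35.28.
bell pepper + chickpeas with both tight: 38.93 servings and 0.3704 servings → $35.22.
bell pepper + cheddar: the both-tight solution has a negative serving — not a feasible corner.
lentils + chickpeas: intersection lies outside the first quadrant.
lentils + cheddar with both tight: 3.41 servings and 2.246 servings → $3.85.
chickpeas + cheddar with both tight: 2.447 servings and 2.298 servings → $2.72.
The minimum over all feasible corners is $2.72.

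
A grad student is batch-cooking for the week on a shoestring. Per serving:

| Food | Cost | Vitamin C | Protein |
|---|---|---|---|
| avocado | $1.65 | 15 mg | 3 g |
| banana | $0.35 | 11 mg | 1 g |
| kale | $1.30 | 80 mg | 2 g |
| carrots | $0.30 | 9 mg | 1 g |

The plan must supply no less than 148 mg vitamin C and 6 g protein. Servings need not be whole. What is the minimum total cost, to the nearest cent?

$2.86

For a min-cost LP with two ≥-constraints, a basic feasible solution has at most two positive variables.
avocado only: max(148/15, 6/3) = 9.867 servings → $16.28.
banana only: max(148/11, 6/1) = 13.45 servings → $4.71.
kale only: max(148/80, 6/2) = 3 servings → $3.90.
carrots only: max(148/9, 6/1) = 16.44 servings → $4.93.
avocado + banana: the both-tight solution has a negative serving — not a feasible corner.
avocado + kale with both tight: 0.8762 servings and 1.686 servings → $3.64.
avocado + carrots with both targets exact would need a negative amount; discard.
banana + kale with both tight: 3.172 servings and 1.414 servings → $2.95.
banana + carrots: intersection lies outside the first quadrant.
kale + carrots with both tight: 1.516 servings and 2.968 servings → $2.86.
Cheapest feasible corner: $2.86.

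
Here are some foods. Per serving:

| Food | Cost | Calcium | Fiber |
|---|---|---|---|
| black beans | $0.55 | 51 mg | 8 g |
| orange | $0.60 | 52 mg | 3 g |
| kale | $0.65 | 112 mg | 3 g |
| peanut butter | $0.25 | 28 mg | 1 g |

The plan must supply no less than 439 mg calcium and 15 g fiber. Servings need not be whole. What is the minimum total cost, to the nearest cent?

With two linear requirements the optimum uses one or two foods; enumerate the corners.
black beans only: max(439/51, 15/8) = 8.608 servings → $4.73.
orange only: max(439/52, 15/3) = 8.442 servings → $5.07.
kale only: max(439/112, 15/3) = 5 servings → $3.25.
peanut butter only: max(439/28, 15/1) = 15.68 servings → $3.92.
black beans + orange with both targets exact would need a negative amount; discard.
black beans + kale with both tight: 0.4886 servings and 3.697 servings → $2.67.
black beans + peanut butter: intersection lies outside the first quadrant.
orange + kale with both tight: 2.017 servings and 2.983 servings → $3.15.
orange + peanut butter: intersection lies outside the first quadrant.
kale + peanut butter with both tight: 0.6786 servings and 12.96 servings → $3.68.
So the least-cost plan costs $2.67.

$2.67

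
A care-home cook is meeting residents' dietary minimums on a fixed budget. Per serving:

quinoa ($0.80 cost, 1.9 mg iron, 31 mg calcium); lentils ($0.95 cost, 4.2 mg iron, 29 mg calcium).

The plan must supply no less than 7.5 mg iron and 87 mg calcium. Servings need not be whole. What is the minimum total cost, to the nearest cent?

This is a tiny linear program; its minimum lies at a vertex of the feasible set. List the vertices and price them.
quinoa only: max(7.5/1.9, 87/31) = 3.947 servings → $3.16.
lentils only: max(7.5/4.2, 87/29) = 3 servings → $2.85.
quinoa + lentils with both tight: 1.969 servings and 0.8948 servings → $2.43.
So the least-cost plan costs $2.43.

$2.43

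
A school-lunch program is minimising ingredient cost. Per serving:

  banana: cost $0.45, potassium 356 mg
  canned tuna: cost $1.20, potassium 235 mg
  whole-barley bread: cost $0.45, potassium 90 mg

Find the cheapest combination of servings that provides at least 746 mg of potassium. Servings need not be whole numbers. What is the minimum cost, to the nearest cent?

Cost per mg of potassium: banana $0.0013, whole-barley bread $0.0050, canned tuna $0.0051.
With no serving limits, use only banana: 746 mg / 356 mg = 2.096 servings × $0.45 = $0.94.

$0.94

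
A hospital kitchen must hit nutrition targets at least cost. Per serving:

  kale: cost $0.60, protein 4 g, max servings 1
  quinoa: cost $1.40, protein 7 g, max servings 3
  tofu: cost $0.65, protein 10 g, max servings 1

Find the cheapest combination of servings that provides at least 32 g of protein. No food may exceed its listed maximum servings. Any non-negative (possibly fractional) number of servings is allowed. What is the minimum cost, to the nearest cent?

$4.85

Cost per g of protein: tofu $0.0650, kale $0.1500, quinoa $0.2000.
Take 1 serving of tofu: +10.0 g protein for $0.65 (total $0.65, still need 22.0 g).
Take 1 serving of kale: +4.0 g protein for $0.60 (total $1.25, still need 18.0 g).
Take 2.571 servings of quinoa: +18.0 g protein for $3.60 (total $4.85, still need 0.0 g).
Filling from the cheapest source first is optimal under one linear minimum: $4.85.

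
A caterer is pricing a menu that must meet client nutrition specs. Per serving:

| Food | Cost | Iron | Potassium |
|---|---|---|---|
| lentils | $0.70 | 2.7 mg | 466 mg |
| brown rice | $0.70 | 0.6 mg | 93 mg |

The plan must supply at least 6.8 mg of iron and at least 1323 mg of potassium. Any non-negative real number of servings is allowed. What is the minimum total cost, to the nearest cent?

An LP optimum is at a vertex; with two nutrient constraints at most two foods are used. Check each candidate.
lentils only: max(6.8/2.7, 1323/466) = 2.839 servings → $1.99.
brown rice only: max(6.8/0.6, 1323/93) = 14.23 servings → $9.96.
lentils + brown rice: intersection lies outside the first quadrant.
The minimum over all feasible corners is $1.99.

$1.99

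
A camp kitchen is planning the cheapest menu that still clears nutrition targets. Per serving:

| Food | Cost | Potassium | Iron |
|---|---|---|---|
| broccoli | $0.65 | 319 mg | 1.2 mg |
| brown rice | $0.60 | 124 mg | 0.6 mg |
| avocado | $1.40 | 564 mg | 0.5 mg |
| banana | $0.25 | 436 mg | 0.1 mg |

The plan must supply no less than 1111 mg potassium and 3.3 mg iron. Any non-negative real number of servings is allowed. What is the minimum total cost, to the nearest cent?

The cheapest plan sits at a corner of the feasible region — with two constraints it uses at most two foods.
broccoli only: max(1111/319, 3.3/1.2) = 3.483 servings → $2.26.
brown rice only: max(1111/124, 3.3/0.6) = 8.96 servings → $5.38.
avocado only: max(1111/564, 3.3/0.5) = 6.6 servings → $9.24.
banana only: max(1111/436, 3.3/0.1) = 33 servings → $8.25.
broccoli + brown rice: intersection lies outside the first quadrant.
broccoli + avocado with both tight: 2.524 servings and 0.5422 servings → $2.40.
broccoli + banana with both tight: 2.702 servings and 0.5709 servings → $1.90.
brown rice + avocado with both tight: 4.724 servings and 0.9313 servings → $4.14.
brown rice + banana with both tight: 5.328 servings and 1.033 servings → $3.45.
avocado + banana: the both-tight solution has a negative serving — not a feasible corner.
The minimum over all feasible corners is $1.90.

$1.90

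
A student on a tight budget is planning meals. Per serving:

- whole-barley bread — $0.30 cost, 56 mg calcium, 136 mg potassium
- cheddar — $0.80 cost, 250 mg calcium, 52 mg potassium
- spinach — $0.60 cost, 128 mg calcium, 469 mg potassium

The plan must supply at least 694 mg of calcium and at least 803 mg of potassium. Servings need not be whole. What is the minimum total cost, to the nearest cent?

This is a tiny linear program; its minimum lies at a vertex of the feasible set. List the vertices and price them.
whole-barley bread only: max(694/56, 803/136) = 12.39 servings → $3.72.
cheddar only: max(694/250, 803/52) = 15.44 servings → $12.35.
spinach only: max(694/128, 803/469) = 5.422 servings → $3.25.
whole-barley bread + cheddar with both tight: 5.297 servings and 1.59 servings → $2.86.
whole-barley bread + spinach with both targets exact would need a negative amount; discard.
cheddar + spinach with both tight: 2.014 servings and 1.489 servings → $2.50.
So the least-cost plan costs $2.50.

$2.50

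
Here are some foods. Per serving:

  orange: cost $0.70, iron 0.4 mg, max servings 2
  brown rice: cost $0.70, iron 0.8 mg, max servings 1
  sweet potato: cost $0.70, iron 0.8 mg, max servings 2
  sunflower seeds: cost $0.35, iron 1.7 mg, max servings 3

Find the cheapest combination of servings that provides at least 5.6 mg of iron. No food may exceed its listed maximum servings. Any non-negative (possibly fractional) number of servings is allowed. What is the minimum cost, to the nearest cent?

$1.49

Cost per mg of iron: sunflower seeds $0.2059, brown rice $0.8750, sweet potato $0.8750, orange $1.7500.
Take 3 servings of sunflower seeds: +5.1 mg iron for $1.05 (total $1.05, still need 0.5 mg).
Take 0.625 servings of brown rice: +0.5 mg iron for $0.44 (total $1.49, still need 0.0 mg).
Greedy by cheapest-per-mg is optimal for a single linear constraint, so the minimum cost is $1.49.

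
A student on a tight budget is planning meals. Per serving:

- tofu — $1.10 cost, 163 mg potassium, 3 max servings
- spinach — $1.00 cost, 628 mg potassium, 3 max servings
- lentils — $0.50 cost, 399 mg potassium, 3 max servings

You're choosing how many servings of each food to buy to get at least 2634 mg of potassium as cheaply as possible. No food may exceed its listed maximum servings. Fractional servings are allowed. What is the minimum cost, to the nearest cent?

Cost per mg of potassium: lentils $0.0013, spinach $0.0016, tofu $0.0067.
Take 3 servings of lentils: +1197.0 mg potassium for $1.50 (total $1.50, still need 1437.0 mg).
Take 2.288 servings of spinach: +1437.0 mg potassium for $2.29 (total $3.79, still need 0.0 mg).
Filling from the cheapest source first is optimal under one linear minimum: $3.79.

$3.79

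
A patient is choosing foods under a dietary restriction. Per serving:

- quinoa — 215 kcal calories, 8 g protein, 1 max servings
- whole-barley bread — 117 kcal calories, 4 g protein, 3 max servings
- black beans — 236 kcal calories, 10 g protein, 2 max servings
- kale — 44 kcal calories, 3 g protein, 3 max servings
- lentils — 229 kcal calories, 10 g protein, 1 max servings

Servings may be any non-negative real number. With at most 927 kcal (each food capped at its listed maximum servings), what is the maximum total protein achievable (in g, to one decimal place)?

42.5 g

Protein per kcal: kale 0.06818, lentils 0.04367, black beans 0.04237, quinoa 0.03721, whole-barley bread 0.03419.
Take 3 servings of kale: uses 132 kcal, +9.0 g protein (running total 9.0 g).
Take 1 serving of lentils: uses 229 kcal, +10.0 g protein (running total 19.0 g).
Take 2 servings of black beans: uses 472 kcal, +20.0 g protein (running total 39.0 g).
Take 0.4372 servings of quinoa: uses 94 kcal, +3.5 g protein (running total 42.5 g).
Filling greedily by protein-per-kcal is optimal for one linear limit, giving 42.5 g.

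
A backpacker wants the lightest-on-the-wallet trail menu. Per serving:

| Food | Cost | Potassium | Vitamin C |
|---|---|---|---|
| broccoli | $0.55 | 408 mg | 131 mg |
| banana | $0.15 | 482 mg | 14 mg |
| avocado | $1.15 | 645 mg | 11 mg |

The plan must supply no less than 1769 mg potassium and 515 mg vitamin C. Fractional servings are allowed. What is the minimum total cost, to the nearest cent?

$2.20

Minimising a linear cost over {potassium ≥ 1769, vitamin C ≥ 515, servings ≥ 0} — the optimum is at a vertex, using one or two foods.
broccoli only: max(1769/408, 515/131) = 4.336 servings → $2.38.
banana only: max(1769/482, 515/14) = 36.79 servings → $5.52.
avocado only: max(1769/645, 515/11) = 46.82 servings → $53.84.
broccoli + banana with both tight: 3.891 servings and 0.3764 servings → $2.20.
broccoli + avocado with both tight: 3.909 servings and 0.2702 servings → $2.46.
banana + avocado with both targets exact would need a negative amount; discard.
The minimum over all feasible corners is $2.20.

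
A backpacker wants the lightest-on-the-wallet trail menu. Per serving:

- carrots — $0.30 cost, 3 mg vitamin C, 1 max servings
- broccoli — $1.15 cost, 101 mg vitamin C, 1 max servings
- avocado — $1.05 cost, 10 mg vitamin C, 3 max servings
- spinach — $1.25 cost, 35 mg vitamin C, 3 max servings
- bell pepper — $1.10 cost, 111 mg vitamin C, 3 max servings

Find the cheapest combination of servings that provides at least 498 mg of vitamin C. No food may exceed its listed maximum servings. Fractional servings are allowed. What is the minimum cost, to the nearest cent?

Cost per mg of vitamin C: bell pepper $0.0099, broccoli $0.0114, spinach $0.0357, carrots $0.1000, avocado $0.1050.
Take 3 servings of bell pepper: +333.0 mg vitamin C for $3.30 (total $3.30, still need 165.0 mg).
Take 1 serving of broccoli: +101.0 mg vitamin C for $1.15 (total $4.45, still need 64.0 mg).
Take 1.829 servings of spinach: +64.0 mg vitamin C for $2.29 (total $6.74, still need 0.0 mg).
Filling from the cheapest source first is optimal under one linear minimum: $6.74.

$6.74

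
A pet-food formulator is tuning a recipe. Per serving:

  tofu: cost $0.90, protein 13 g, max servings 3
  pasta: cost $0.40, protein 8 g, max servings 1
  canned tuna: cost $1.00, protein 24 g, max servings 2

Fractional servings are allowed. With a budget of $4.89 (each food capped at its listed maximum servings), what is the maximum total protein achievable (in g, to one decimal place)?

92.0 g

Protein per dollar: canned tuna 24, pasta 20, tofu 14.44.
Take 2 servings of canned tuna: spends $2.00, +48.0 g protein (running total 48.0 g).
Take 1 serving of pasta: spends $0.40, +8.0 g protein (running total 56.0 g).
Take 2.767 servings of tofu: spends $2.49, +36.0 g protein (running total 92.0 g).
Filling greedily by protein-per-dollar is optimal for one linear limit, giving 92.0 g.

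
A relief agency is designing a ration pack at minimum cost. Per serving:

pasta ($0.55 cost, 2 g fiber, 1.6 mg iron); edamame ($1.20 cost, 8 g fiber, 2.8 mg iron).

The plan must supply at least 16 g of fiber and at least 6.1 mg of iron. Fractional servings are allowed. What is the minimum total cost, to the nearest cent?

$2.54

This is a tiny linear program; its minimum lies at a vertex of the feasible set. List the vertices and price them.
pasta only: max(16/2, 6.1/1.6) = 8 servings → $4.40.
edamame only: max(16/8, 6.1/2.8) = 2.179 servings → $2.61.
pasta + edamame with both tight: 0.5556 servings and 1.861 servings → $2.54.
So the least-cost plan costs $2.54.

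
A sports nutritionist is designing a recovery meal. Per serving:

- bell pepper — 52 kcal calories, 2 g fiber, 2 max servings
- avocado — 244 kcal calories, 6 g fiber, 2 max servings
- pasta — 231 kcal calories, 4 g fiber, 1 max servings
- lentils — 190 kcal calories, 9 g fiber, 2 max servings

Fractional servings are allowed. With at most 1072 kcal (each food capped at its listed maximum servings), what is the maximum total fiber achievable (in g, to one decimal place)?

Fiber per kcal: lentils 0.04737, bell pepper 0.03846, avocado 0.02459, pasta 0.01732.
Take 2 servings of lentils: uses 380 kcal, +18.0 g fiber (running total 18.0 g).
Take 2 servings of bell pepper: uses 104 kcal, +4.0 g fiber (running total 22.0 g).
Take 2 servings of avocado: uses 488 kcal, +12.0 g fiber (running total 34.0 g).
Take 0.4329 servings of pasta: uses 100 kcal, +1.7 g fiber (running total 35.7 g).
Greedy by best ratio exhausts the calories allowance optimally: 35.7 g.

35.7 g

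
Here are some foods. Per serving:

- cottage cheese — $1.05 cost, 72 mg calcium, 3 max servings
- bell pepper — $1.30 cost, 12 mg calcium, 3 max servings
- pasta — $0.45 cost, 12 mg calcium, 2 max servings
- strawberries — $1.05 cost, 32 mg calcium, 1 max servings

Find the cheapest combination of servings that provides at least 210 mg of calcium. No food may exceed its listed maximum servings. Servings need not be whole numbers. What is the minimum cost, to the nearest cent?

Cost per mg of calcium: cottage cheese $0.0146, strawberries $0.0328, pasta $0.0375, bell pepper $0.1083.
Take 2.917 servings of cottage cheese: +210.0 mg calcium for $3.06 (total $3.06, still need 0.0 mg).
Filling from the cheapest source first is optimal under one linear minimum: $3.06.

$3.06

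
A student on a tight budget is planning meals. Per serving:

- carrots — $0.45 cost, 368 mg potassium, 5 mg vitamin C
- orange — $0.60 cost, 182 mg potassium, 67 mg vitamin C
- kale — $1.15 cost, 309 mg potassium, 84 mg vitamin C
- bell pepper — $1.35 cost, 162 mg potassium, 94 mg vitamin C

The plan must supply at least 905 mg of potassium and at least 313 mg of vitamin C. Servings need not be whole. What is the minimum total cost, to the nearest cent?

$2.87

For a min-cost LP with two ≥-constraints, a basic feasible solution has at most two positive variables.
carrots only: max(905/368, 313/5) = 62.6 servings → $28.17.
orange only: max(905/182, 313/67) = 4.973 servings → $2.98.
kale only: max(905/309, 313/84) = 3.726 servings → $4.29.
bell pepper only: max(905/162, 313/94) = 5.586 servings → $7.54.
carrots + orange with both tight: 0.1545 servings and 4.66 servings → $2.87.
carrots + kale with both targets exact would need a negative amount; discard.
carrots + bell pepper with both tight: 1.017 servings and 3.276 servings → $4.88.
orange + kale with both tight: 3.822 servings and 0.6776 servings → $3.07.
orange + bell pepper: the both-tight solution has a negative serving — not a feasible corner.
kale + bell pepper with both tight: 2.226 servings and 1.341 servings → $4.37.
The minimum over all feasible corners is $2.87.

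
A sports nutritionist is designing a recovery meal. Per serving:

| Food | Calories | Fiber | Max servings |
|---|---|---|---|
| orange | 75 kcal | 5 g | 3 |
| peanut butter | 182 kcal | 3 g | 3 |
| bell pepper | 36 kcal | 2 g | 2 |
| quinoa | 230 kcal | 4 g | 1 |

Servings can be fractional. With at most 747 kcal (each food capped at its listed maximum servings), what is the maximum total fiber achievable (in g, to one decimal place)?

Fiber per kcal: orange 0.06667, bell pepper 0.05556, quinoa 0.01739, peanut butter 0.01648.
Take 3 servings of orange: uses 225 kcal, +15.0 g fiber (running total 15.0 g).
Take 2 servings of bell pepper: uses 72 kcal, +4.0 g fiber (running total 19.0 g).
Take 1 serving of quinoa: uses 230 kcal, +4.0 g fiber (running total 23.0 g).
Take 1.209 servings of peanut butter: uses 220 kcal, +3.6 g fiber (running total 26.6 g).
Filling greedily by fiber-per-kcal is optimal for one linear limit, giving 26.6 g.

26.6 g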